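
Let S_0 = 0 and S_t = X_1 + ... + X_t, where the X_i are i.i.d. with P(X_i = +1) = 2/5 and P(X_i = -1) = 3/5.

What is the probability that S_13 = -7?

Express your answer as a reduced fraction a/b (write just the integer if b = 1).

Answer: 135104112/1220703125

Derivation:
To reach position -7 after 13 steps: need 3 steps of +1 and 10 steps of -1.
Number of such sequences: C(13,3) = 286
Each has probability (2/5)^3 · (3/5)^10 = 472392/1220703125
P = 286 · 472392/1220703125 = 135104112/1220703125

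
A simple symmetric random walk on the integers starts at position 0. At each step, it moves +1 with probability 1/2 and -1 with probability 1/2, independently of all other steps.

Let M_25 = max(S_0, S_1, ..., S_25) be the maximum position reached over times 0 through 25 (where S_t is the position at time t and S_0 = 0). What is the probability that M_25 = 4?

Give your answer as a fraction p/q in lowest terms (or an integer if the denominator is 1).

Let M_25 = max(S_0,...,S_25). Use the reflection principle: for j ≥ 1, #{paths with M_25 ≥ j} = #{S_25 ≥ j} + #{S_25 ≥ j+1}.
By reflection, #{M_25 ≥ 4} = #{S_25 ≥ 4} + #{S_25 ≥ 5} = 7119516 + 7119516 = 14239032.
#{M_25 ≥ 5} = #{S_25 ≥ 5} + #{S_25 ≥ 6} = 7119516 + 3850756 = 10970272.
#{M_25 = 4} = 14239032 - 10970272 = 3268760.
P(M_25 = 4) = 3268760/33554432 = 408595/4194304

Answer: 408595/4194304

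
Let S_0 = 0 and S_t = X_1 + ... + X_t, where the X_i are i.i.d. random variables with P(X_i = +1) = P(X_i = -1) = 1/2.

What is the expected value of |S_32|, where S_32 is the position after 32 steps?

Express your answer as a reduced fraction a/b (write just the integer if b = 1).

S_32 takes values m ≡ 0 (mod 2) with |m| ≤ 32; P(S_32=m) = C(32,(32+m)/2)/2^32.
Total paths: 2^32 = 4294967296
Distribution: P(S=-32)=1/4294967296, P(S=-30)=32/4294967296, P(S=-28)=496/4294967296, P(S=-26)=4960/4294967296, P(S=-24)=35960/4294967296, P(S=-22)=201376/4294967296, P(S=-20)=906192/4294967296, P(S=-18)=3365856/4294967296, P(S=-16)=10518300/4294967296, P(S=-14)=28048800/4294967296, P(S=-12)=64512240/4294967296, P(S=-10)=129024480/4294967296, P(S=-8)=225792840/4294967296, P(S=-6)=347373600/4294967296, P(S=-4)=471435600/4294967296, P(S=-2)=565722720/4294967296, P(S=0)=601080390/4294967296, P(S=2)=565722720/4294967296, P(S=4)=471435600/4294967296, P(S=6)=347373600/4294967296, P(S=8)=225792840/4294967296, P(S=10)=129024480/4294967296, P(S=12)=64512240/4294967296, P(S=14)=28048800/4294967296, P(S=16)=10518300/4294967296, P(S=18)=3365856/4294967296, P(S=20)=906192/4294967296, P(S=22)=201376/4294967296, P(S=24)=35960/4294967296, P(S=26)=4960/4294967296, P(S=28)=496/4294967296, P(S=30)=32/4294967296, P(S=32)=1/4294967296
E[|S_32|] = Σ_m |m|·P(S_32=m) = 19234572480/4294967296 = 300540195/67108864

Answer: 300540195/67108864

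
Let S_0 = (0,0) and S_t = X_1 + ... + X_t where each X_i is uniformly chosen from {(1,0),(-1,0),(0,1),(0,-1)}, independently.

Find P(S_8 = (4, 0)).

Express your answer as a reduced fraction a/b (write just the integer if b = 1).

Let h be the number of horizontal steps (so 8-h are vertical). To end at (4,0) need (h+4)/2 right-steps and ((8-h)+0)/2 up-steps.
Sum over h with 4 ≤ h ≤ 8, h ≡ 0 (mod 2), 8-h ≡ 0 (mod 2):
h=4: C(8,4)·C(4,4)·C(4,2) = 70·1·6 = 420
h=6: C(8,6)·C(6,5)·C(2,1) = 28·6·2 = 336
h=8: C(8,8)·C(8,6)·C(0,0) = 1·28·1 = 28
Total favorable: 784
Total paths: 4^8 = 65536
P = 784/65536 = 49/4096

Answer: 49/4096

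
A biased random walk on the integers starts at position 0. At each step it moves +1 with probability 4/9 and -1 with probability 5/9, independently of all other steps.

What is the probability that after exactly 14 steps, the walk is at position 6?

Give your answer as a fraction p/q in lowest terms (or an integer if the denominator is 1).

To reach position 6 after 14 steps: need 10 steps of +1 and 4 steps of -1.
Number of such sequences: C(14,10) = 1001
Each has probability (4/9)^10 · (5/9)^4 = 655360000/22876792454961
P = 1001 · 655360000/22876792454961 = 656015360000/22876792454961

Answer: 656015360000/22876792454961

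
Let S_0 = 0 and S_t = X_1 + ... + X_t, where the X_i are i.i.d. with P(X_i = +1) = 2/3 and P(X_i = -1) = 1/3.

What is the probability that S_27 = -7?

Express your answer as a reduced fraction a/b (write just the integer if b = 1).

Answer: 319953920/282429536481

Derivation:
To reach position -7 after 27 steps: need 10 steps of +1 and 17 steps of -1.
Number of such sequences: C(27,10) = 8436285
Each has probability (2/3)^10 · (1/3)^17 = 1024/7625597484987
P = 8436285 · 1024/7625597484987 = 319953920/282429536481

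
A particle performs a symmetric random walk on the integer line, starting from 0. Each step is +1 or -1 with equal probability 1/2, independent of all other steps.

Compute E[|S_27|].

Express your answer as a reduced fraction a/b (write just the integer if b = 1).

Answer: 35102025/8388608

Derivation:
S_27 takes values m ≡ 1 (mod 2) with |m| ≤ 27; P(S_27=m) = C(27,(27+m)/2)/2^27.
Total paths: 2^27 = 134217728
Distribution: P(S=-27)=1/134217728, P(S=-25)=27/134217728, P(S=-23)=351/134217728, P(S=-21)=2925/134217728, P(S=-19)=17550/134217728, P(S=-17)=80730/134217728, P(S=-15)=296010/134217728, P(S=-13)=888030/134217728, P(S=-11)=2220075/134217728, P(S=-9)=4686825/134217728, P(S=-7)=8436285/134217728, P(S=-5)=13037895/134217728, P(S=-3)=17383860/134217728, P(S=-1)=20058300/134217728, P(S=1)=20058300/134217728, P(S=3)=17383860/134217728, P(S=5)=13037895/134217728, P(S=7)=8436285/134217728, P(S=9)=4686825/134217728, P(S=11)=2220075/134217728, P(S=13)=888030/134217728, P(S=15)=296010/134217728, P(S=17)=80730/134217728, P(S=19)=17550/134217728, P(S=21)=2925/134217728, P(S=23)=351/134217728, P(S=25)=27/134217728, P(S=27)=1/134217728
E[|S_27|] = Σ_m |m|·P(S_27=m) = 561632400/134217728 = 35102025/8388608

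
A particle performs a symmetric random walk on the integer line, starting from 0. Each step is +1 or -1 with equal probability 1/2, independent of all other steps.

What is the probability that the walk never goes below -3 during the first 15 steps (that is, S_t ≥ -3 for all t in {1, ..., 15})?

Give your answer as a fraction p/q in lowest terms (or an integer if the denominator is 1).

Answer: 715/1024

Derivation:
Let f(t,s) = #length-t paths at position s with S_1..S_t all ≥ -3.
f(t,s) = f(t-1,s-1) + f(t-1,s+1) for s ≥ -3; f(t,s) = 0 for s < -3.
t=0: f(0,0)=1
t=1: f(1,-1)=1 f(1,1)=1
t=2: f(2,-2)=1 f(2,0)=2 f(2,2)=1
t=3: f(3,-3)=1 f(3,-1)=3 f(3,1)=3 f(3,3)=1
t=4: f(4,-2)=4 f(4,0)=6 f(4,2)=4 f(4,4)=1
t=5: f(5,-3)=4 f(5,-1)=10 f(5,1)=10 f(5,3)=5 f(5,5)=1
t=6: f(6,-2)=14 f(6,0)=20 f(6,2)=15 f(6,4)=6 f(6,6)=1
t=7: f(7,-3)=14 f(7,-1)=34 f(7,1)=35 f(7,3)=21 f(7,5)=7 f(7,7)=1
t=8: f(8,-2)=48 f(8,0)=69 f(8,2)=56 f(8,4)=28 f(8,6)=8 f(8,8)=1
t=9: f(9,-3)=48 f(9,-1)=117 f(9,1)=125 f(9,3)=84 f(9,5)=36 f(9,7)=9 f(9,9)=1
t=10: f(10,-2)=165 f(10,0)=242 f(10,2)=209 f(10,4)=120 f(10,6)=45 f(10,8)=10 f(10,10)=1
t=11: f(11,-3)=165 f(11,-1)=407 f(11,1)=451 f(11,3)=329 f(11,5)=165 f(11,7)=55 f(11,9)=11 f(11,11)=1
t=12: f(12,-2)=572 f(12,0)=858 f(12,2)=780 f(12,4)=494 f(12,6)=220 f(12,8)=66 f(12,10)=12 f(12,12)=1
t=13: f(13,-3)=572 f(13,-1)=1430 f(13,1)=1638 f(13,3)=1274 f(13,5)=714 f(13,7)=286 f(13,9)=78 f(13,11)=13 f(13,13)=1
t=14: f(14,-2)=2002 f(14,0)=3068 f(14,2)=2912 f(14,4)=1988 f(14,6)=1000 f(14,8)=364 f(14,10)=91 f(14,12)=14 f(14,14)=1
t=15: f(15,-3)=2002 f(15,-1)=5070 f(15,1)=5980 f(15,3)=4900 f(15,5)=2988 f(15,7)=1364 f(15,9)=455 f(15,11)=105 f(15,13)=15 f(15,15)=1
Σ_s f(15,s) = 22880
P = 22880/32768 = 715/1024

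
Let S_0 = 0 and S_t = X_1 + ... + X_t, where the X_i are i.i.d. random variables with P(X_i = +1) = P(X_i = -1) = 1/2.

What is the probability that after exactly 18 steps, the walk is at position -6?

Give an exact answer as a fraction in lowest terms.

To reach position -6 after 18 steps: need 6 steps of +1 and 12 of -1.
Favorable paths: C(18,6) = 18564
Total paths: 2^18 = 262144
P = 18564/262144 = 4641/65536

Answer: 4641/65536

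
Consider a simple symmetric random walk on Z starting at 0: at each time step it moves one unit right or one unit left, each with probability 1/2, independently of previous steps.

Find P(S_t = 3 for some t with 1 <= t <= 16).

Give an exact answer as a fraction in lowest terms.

Answer: 14893/32768

Derivation:
Count via complement. Let g(t,s) = #length-t paths at position s with S_1..S_t all ≠ 3.
g(t,s) = g(t-1,s-1) + g(t-1,s+1) for s ≠ 3; g(t,3) = 0.
t=0: g(0,0)=1
t=1: g(1,-1)=1 g(1,1)=1
t=2: g(2,-2)=1 g(2,0)=2 g(2,2)=1
t=3: g(3,-3)=1 g(3,-1)=3 g(3,1)=3
t=4: g(4,-4)=1 g(4,-2)=4 g(4,0)=6 g(4,2)=3
t=5: g(5,-5)=1 g(5,-3)=5 g(5,-1)=10 g(5,1)=9
t=6: g(6,-6)=1 g(6,-4)=6 g(6,-2)=15 g(6,0)=19 g(6,2)=9
t=7: g(7,-7)=1 g(7,-5)=7 g(7,-3)=21 g(7,-1)=34 g(7,1)=28
t=8: g(8,-8)=1 g(8,-6)=8 g(8,-4)=28 g(8,-2)=55 g(8,0)=62 g(8,2)=28
t=9: g(9,-9)=1 g(9,-7)=9 g(9,-5)=36 g(9,-3)=83 g(9,-1)=117 g(9,1)=90
t=10: g(10,-10)=1 g(10,-8)=10 g(10,-6)=45 g(10,-4)=119 g(10,-2)=200 g(10,0)=207 g(10,2)=90
t=11: g(11,-11)=1 g(11,-9)=11 g(11,-7)=55 g(11,-5)=164 g(11,-3)=319 g(11,-1)=407 g(11,1)=297
t=12: g(12,-12)=1 g(12,-10)=12 g(12,-8)=66 g(12,-6)=219 g(12,-4)=483 g(12,-2)=726 g(12,0)=704 g(12,2)=297
t=13: g(13,-13)=1 g(13,-11)=13 g(13,-9)=78 g(13,-7)=285 g(13,-5)=702 g(13,-3)=1209 g(13,-1)=1430 g(13,1)=1001
t=14: g(14,-14)=1 g(14,-12)=14 g(14,-10)=91 g(14,-8)=363 g(14,-6)=987 g(14,-4)=1911 g(14,-2)=2639 g(14,0)=2431 g(14,2)=1001
t=15: g(15,-15)=1 g(15,-13)=15 g(15,-11)=105 g(15,-9)=454 g(15,-7)=1350 g(15,-5)=2898 g(15,-3)=4550 g(15,-1)=5070 g(15,1)=3432
t=16: g(16,-16)=1 g(16,-14)=16 g(16,-12)=120 g(16,-10)=559 g(16,-8)=1804 g(16,-6)=4248 g(16,-4)=7448 g(16,-2)=9620 g(16,0)=8502 g(16,2)=3432
Paths never hitting 3: Σ_s g(16,s) = 35750
Paths hitting 3: 2^16 - 35750 = 29786
P = 29786/65536 = 14893/32768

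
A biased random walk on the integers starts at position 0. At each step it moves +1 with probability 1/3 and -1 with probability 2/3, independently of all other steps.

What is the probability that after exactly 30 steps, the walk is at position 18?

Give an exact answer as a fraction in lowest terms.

Answer: 4222400/22876792454961

Derivation:
To reach position 18 after 30 steps: need 24 steps of +1 and 6 steps of -1.
Number of such sequences: C(30,24) = 593775
Each has probability (1/3)^24 · (2/3)^6 = 64/205891132094649
P = 593775 · 64/205891132094649 = 4222400/22876792454961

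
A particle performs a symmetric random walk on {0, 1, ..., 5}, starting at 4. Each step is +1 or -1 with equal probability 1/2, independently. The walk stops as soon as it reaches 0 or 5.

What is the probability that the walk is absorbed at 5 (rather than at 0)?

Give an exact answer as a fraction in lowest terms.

Symmetric walk (p = 1/2): the harmonic-function argument gives P(hit 5 before 0 | start at 4) = a/N.
P = 4/5 = 4/5

Answer: 4/5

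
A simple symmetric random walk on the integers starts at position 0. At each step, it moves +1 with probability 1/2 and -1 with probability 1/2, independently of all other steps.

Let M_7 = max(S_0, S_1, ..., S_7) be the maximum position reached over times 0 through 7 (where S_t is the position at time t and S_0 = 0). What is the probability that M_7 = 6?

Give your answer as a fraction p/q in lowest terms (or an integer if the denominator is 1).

Answer: 1/128

Derivation:
Let M_7 = max(S_0,...,S_7). Use the reflection principle: for j ≥ 1, #{paths with M_7 ≥ j} = #{S_7 ≥ j} + #{S_7 ≥ j+1}.
By reflection, #{M_7 ≥ 6} = #{S_7 ≥ 6} + #{S_7 ≥ 7} = 1 + 1 = 2.
#{M_7 ≥ 7} = #{S_7 ≥ 7} + #{S_7 ≥ 8} = 1 + 0 = 1.
#{M_7 = 6} = 2 - 1 = 1.
P(M_7 = 6) = 1/128 = 1/128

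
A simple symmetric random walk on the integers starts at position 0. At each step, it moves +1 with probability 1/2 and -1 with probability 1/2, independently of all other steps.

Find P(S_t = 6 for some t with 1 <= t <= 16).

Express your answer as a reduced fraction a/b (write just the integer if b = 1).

Count via complement. Let g(t,s) = #length-t paths at position s with S_1..S_t all ≠ 6.
g(t,s) = g(t-1,s-1) + g(t-1,s+1) for s ≠ 6; g(t,6) = 0.
t=0: g(0,0)=1
t=1: g(1,-1)=1 g(1,1)=1
t=2: g(2,-2)=1 g(2,0)=2 g(2,2)=1
t=3: g(3,-3)=1 g(3,-1)=3 g(3,1)=3 g(3,3)=1
t=4: g(4,-4)=1 g(4,-2)=4 g(4,0)=6 g(4,2)=4 g(4,4)=1
t=5: g(5,-5)=1 g(5,-3)=5 g(5,-1)=10 g(5,1)=10 g(5,3)=5 g(5,5)=1
t=6: g(6,-6)=1 g(6,-4)=6 g(6,-2)=15 g(6,0)=20 g(6,2)=15 g(6,4)=6
t=7: g(7,-7)=1 g(7,-5)=7 g(7,-3)=21 g(7,-1)=35 g(7,1)=35 g(7,3)=21 g(7,5)=6
t=8: g(8,-8)=1 g(8,-6)=8 g(8,-4)=28 g(8,-2)=56 g(8,0)=70 g(8,2)=56 g(8,4)=27
t=9: g(9,-9)=1 g(9,-7)=9 g(9,-5)=36 g(9,-3)=84 g(9,-1)=126 g(9,1)=126 g(9,3)=83 g(9,5)=27
t=10: g(10,-10)=1 g(10,-8)=10 g(10,-6)=45 g(10,-4)=120 g(10,-2)=210 g(10,0)=252 g(10,2)=209 g(10,4)=110
t=11: g(11,-11)=1 g(11,-9)=11 g(11,-7)=55 g(11,-5)=165 g(11,-3)=330 g(11,-1)=462 g(11,1)=461 g(11,3)=319 g(11,5)=110
t=12: g(12,-12)=1 g(12,-10)=12 g(12,-8)=66 g(12,-6)=220 g(12,-4)=495 g(12,-2)=792 g(12,0)=923 g(12,2)=780 g(12,4)=429
t=13: g(13,-13)=1 g(13,-11)=13 g(13,-9)=78 g(13,-7)=286 g(13,-5)=715 g(13,-3)=1287 g(13,-1)=1715 g(13,1)=1703 g(13,3)=1209 g(13,5)=429
t=14: g(14,-14)=1 g(14,-12)=14 g(14,-10)=91 g(14,-8)=364 g(14,-6)=1001 g(14,-4)=2002 g(14,-2)=3002 g(14,0)=3418 g(14,2)=2912 g(14,4)=1638
t=15: g(15,-15)=1 g(15,-13)=15 g(15,-11)=105 g(15,-9)=455 g(15,-7)=1365 g(15,-5)=3003 g(15,-3)=5004 g(15,-1)=6420 g(15,1)=6330 g(15,3)=4550 g(15,5)=1638
t=16: g(16,-16)=1 g(16,-14)=16 g(16,-12)=120 g(16,-10)=560 g(16,-8)=1820 g(16,-6)=4368 g(16,-4)=8007 g(16,-2)=11424 g(16,0)=12750 g(16,2)=10880 g(16,4)=6188
Paths never hitting 6: Σ_s g(16,s) = 56134
Paths hitting 6: 2^16 - 56134 = 9402
P = 9402/65536 = 4701/32768

Answer: 4701/32768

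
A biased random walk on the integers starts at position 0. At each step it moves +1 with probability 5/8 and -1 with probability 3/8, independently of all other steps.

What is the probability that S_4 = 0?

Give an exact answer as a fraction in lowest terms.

To be at 0 after 4 steps: need exactly 2 steps of +1 and 2 of -1.
Number of such sequences: C(4,2) = 6
Each has probability (5/8)^2 · (3/8)^2 = 225/4096
P = 6 · 225/4096 = 675/2048

Answer: 675/2048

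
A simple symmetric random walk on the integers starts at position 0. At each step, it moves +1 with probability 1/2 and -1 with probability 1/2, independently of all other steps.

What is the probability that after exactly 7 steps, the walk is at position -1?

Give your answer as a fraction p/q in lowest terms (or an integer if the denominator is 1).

To reach position -1 after 7 steps: need 3 steps of +1 and 4 of -1.
Favorable paths: C(7,3) = 35
Total paths: 2^7 = 128
P = 35/128 = 35/128

Answer: 35/128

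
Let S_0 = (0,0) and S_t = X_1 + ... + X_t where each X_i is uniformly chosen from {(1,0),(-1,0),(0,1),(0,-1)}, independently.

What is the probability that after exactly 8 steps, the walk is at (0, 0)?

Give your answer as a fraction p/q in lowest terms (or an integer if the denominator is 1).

Let h be the number of horizontal steps (so 8-h are vertical). To end at (0,0) need (h+0)/2 right-steps and ((8-h)+0)/2 up-steps.
Sum over h with 0 ≤ h ≤ 8, h ≡ 0 (mod 2), 8-h ≡ 0 (mod 2):
h=0: C(8,0)·C(0,0)·C(8,4) = 1·1·70 = 70
h=2: C(8,2)·C(2,1)·C(6,3) = 28·2·20 = 1120
h=4: C(8,4)·C(4,2)·C(4,2) = 70·6·6 = 2520
h=6: C(8,6)·C(6,3)·C(2,1) = 28·20·2 = 1120
h=8: C(8,8)·C(8,4)·C(0,0) = 1·70·1 = 70
Total favorable: 4900
Total paths: 4^8 = 65536
P = 4900/65536 = 1225/16384

Answer: 1225/16384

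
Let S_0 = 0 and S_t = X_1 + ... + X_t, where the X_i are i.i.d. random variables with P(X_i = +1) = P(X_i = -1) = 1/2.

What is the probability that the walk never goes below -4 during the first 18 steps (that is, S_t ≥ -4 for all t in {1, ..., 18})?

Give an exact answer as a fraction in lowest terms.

Answer: 24973/32768

Derivation:
Let f(t,s) = #length-t paths at position s with S_1..S_t all ≥ -4.
f(t,s) = f(t-1,s-1) + f(t-1,s+1) for s ≥ -4; f(t,s) = 0 for s < -4.
t=0: f(0,0)=1
t=1: f(1,-1)=1 f(1,1)=1
t=2: f(2,-2)=1 f(2,0)=2 f(2,2)=1
t=3: f(3,-3)=1 f(3,-1)=3 f(3,1)=3 f(3,3)=1
t=4: f(4,-4)=1 f(4,-2)=4 f(4,0)=6 f(4,2)=4 f(4,4)=1
t=5: f(5,-3)=5 f(5,-1)=10 f(5,1)=10 f(5,3)=5 f(5,5)=1
t=6: f(6,-4)=5 f(6,-2)=15 f(6,0)=20 f(6,2)=15 f(6,4)=6 f(6,6)=1
t=7: f(7,-3)=20 f(7,-1)=35 f(7,1)=35 f(7,3)=21 f(7,5)=7 f(7,7)=1
t=8: f(8,-4)=20 f(8,-2)=55 f(8,0)=70 f(8,2)=56 f(8,4)=28 f(8,6)=8 f(8,8)=1
t=9: f(9,-3)=75 f(9,-1)=125 f(9,1)=126 f(9,3)=84 f(9,5)=36 f(9,7)=9 f(9,9)=1
t=10: f(10,-4)=75 f(10,-2)=200 f(10,0)=251 f(10,2)=210 f(10,4)=120 f(10,6)=45 f(10,8)=10 f(10,10)=1
t=11: f(11,-3)=275 f(11,-1)=451 f(11,1)=461 f(11,3)=330 f(11,5)=165 f(11,7)=55 f(11,9)=11 f(11,11)=1
t=12: f(12,-4)=275 f(12,-2)=726 f(12,0)=912 f(12,2)=791 f(12,4)=495 f(12,6)=220 f(12,8)=66 f(12,10)=12 f(12,12)=1
t=13: f(13,-3)=1001 f(13,-1)=1638 f(13,1)=1703 f(13,3)=1286 f(13,5)=715 f(13,7)=286 f(13,9)=78 f(13,11)=13 f(13,13)=1
t=14: f(14,-4)=1001 f(14,-2)=2639 f(14,0)=3341 f(14,2)=2989 f(14,4)=2001 f(14,6)=1001 f(14,8)=364 f(14,10)=91 f(14,12)=14 f(14,14)=1
t=15: f(15,-3)=3640 f(15,-1)=5980 f(15,1)=6330 f(15,3)=4990 f(15,5)=3002 f(15,7)=1365 f(15,9)=455 f(15,11)=105 f(15,13)=15 f(15,15)=1
t=16: f(16,-4)=3640 f(16,-2)=9620 f(16,0)=12310 f(16,2)=11320 f(16,4)=7992 f(16,6)=4367 f(16,8)=1820 f(16,10)=560 f(16,12)=120 f(16,14)=16 f(16,16)=1
t=17: f(17,-3)=13260 f(17,-1)=21930 f(17,1)=23630 f(17,3)=19312 f(17,5)=12359 f(17,7)=6187 f(17,9)=2380 f(17,11)=680 f(17,13)=136 f(17,15)=17 f(17,17)=1
t=18: f(18,-4)=13260 f(18,-2)=35190 f(18,0)=45560 f(18,2)=42942 f(18,4)=31671 f(18,6)=18546 f(18,8)=8567 f(18,10)=3060 f(18,12)=816 f(18,14)=153 f(18,16)=18 f(18,18)=1
Σ_s f(18,s) = 199784
P = 199784/262144 = 24973/32768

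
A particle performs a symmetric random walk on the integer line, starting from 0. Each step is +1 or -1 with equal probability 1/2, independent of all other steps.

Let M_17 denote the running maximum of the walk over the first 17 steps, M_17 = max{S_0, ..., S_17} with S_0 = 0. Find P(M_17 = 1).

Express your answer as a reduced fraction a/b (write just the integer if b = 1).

Answer: 12155/65536

Derivation:
Let M_17 = max(S_0,...,S_17). Use the reflection principle: for j ≥ 1, #{paths with M_17 ≥ j} = #{S_17 ≥ j} + #{S_17 ≥ j+1}.
By reflection, #{M_17 ≥ 1} = #{S_17 ≥ 1} + #{S_17 ≥ 2} = 65536 + 41226 = 106762.
#{M_17 ≥ 2} = #{S_17 ≥ 2} + #{S_17 ≥ 3} = 41226 + 41226 = 82452.
#{M_17 = 1} = 106762 - 82452 = 24310.
P(M_17 = 1) = 24310/131072 = 12155/65536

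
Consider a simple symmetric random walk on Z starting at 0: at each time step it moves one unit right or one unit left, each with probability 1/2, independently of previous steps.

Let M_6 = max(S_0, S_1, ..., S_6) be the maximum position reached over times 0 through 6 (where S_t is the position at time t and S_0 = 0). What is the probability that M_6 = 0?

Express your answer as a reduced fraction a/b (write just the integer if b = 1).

Let M_6 = max(S_0,...,S_6). Use the reflection principle: for j ≥ 1, #{paths with M_6 ≥ j} = #{S_6 ≥ j} + #{S_6 ≥ j+1}.
P(M_6 ≥ 0) = 1 since S_0 = 0, so #{M_6 ≥ 0} = 64.
#{M_6 ≥ 1} = #{S_6 ≥ 1} + #{S_6 ≥ 2} = 22 + 22 = 44.
#{M_6 = 0} = 64 - 44 = 20.
P(M_6 = 0) = 20/64 = 5/16

Answer: 5/16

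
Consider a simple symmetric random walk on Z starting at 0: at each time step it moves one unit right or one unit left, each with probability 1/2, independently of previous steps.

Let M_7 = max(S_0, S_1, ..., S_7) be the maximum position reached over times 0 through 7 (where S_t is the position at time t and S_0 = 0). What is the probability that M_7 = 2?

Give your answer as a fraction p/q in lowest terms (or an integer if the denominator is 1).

Let M_7 = max(S_0,...,S_7). Use the reflection principle: for j ≥ 1, #{paths with M_7 ≥ j} = #{S_7 ≥ j} + #{S_7 ≥ j+1}.
By reflection, #{M_7 ≥ 2} = #{S_7 ≥ 2} + #{S_7 ≥ 3} = 29 + 29 = 58.
#{M_7 ≥ 3} = #{S_7 ≥ 3} + #{S_7 ≥ 4} = 29 + 8 = 37.
#{M_7 = 2} = 58 - 37 = 21.
P(M_7 = 2) = 21/128 = 21/128

Answer: 21/128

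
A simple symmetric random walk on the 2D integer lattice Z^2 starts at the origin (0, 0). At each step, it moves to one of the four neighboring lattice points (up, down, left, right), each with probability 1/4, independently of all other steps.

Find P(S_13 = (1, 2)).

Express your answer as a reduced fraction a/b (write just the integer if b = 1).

Let h be the number of horizontal steps (so 13-h are vertical). To end at (1,2) need (h+1)/2 right-steps and ((13-h)+2)/2 up-steps.
Sum over h with 1 ≤ h ≤ 11, h ≡ 1 (mod 2), 13-h ≡ 0 (mod 2):
h=1: C(13,1)·C(1,1)·C(12,7) = 13·1·792 = 10296
h=3: C(13,3)·C(3,2)·C(10,6) = 286·3·210 = 180180
h=5: C(13,5)·C(5,3)·C(8,5) = 1287·10·56 = 720720
h=7: C(13,7)·C(7,4)·C(6,4) = 1716·35·15 = 900900
h=9: C(13,9)·C(9,5)·C(4,3) = 715·126·4 = 360360
h=11: C(13,11)·C(11,6)·C(2,2) = 78·462·1 = 36036
Total favorable: 2208492
Total paths: 4^13 = 67108864
P = 2208492/67108864 = 552123/16777216

Answer: 552123/16777216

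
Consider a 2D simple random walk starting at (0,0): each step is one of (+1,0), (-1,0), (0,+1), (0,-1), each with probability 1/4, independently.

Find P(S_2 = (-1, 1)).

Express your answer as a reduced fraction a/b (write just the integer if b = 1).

Answer: 1/8

Derivation:
Let h be the number of horizontal steps (so 2-h are vertical). To end at (-1,1) need (h-1)/2 right-steps and ((2-h)+1)/2 up-steps.
Sum over h with 1 ≤ h ≤ 1, h ≡ 1 (mod 2), 2-h ≡ 1 (mod 2):
h=1: C(2,1)·C(1,0)·C(1,1) = 2·1·1 = 2
Total favorable: 2
Total paths: 4^2 = 16
P = 2/16 = 1/8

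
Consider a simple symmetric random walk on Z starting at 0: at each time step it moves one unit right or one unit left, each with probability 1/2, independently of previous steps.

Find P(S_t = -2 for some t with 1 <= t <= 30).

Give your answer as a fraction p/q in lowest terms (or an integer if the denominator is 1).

Count via complement. Let g(t,s) = #length-t paths at position s with S_1..S_t all ≠ -2.
g(t,s) = g(t-1,s-1) + g(t-1,s+1) for s ≠ -2; g(t,-2) = 0.
t=0: g(0,0)=1
t=1: g(1,-1)=1 g(1,1)=1
t=2: g(2,0)=2 g(2,2)=1
t=3: g(3,-1)=2 g(3,1)=3 g(3,3)=1
t=4: g(4,0)=5 g(4,2)=4 g(4,4)=1
t=5: g(5,-1)=5 g(5,1)=9 g(5,3)=5 g(5,5)=1
t=6: g(6,0)=14 g(6,2)=14 g(6,4)=6 g(6,6)=1
t=7: g(7,-1)=14 g(7,1)=28 g(7,3)=20 g(7,5)=7 g(7,7)=1
t=8: g(8,0)=42 g(8,2)=48 g(8,4)=27 g(8,6)=8 g(8,8)=1
t=9: g(9,-1)=42 g(9,1)=90 g(9,3)=75 g(9,5)=35 g(9,7)=9 g(9,9)=1
t=10: g(10,0)=132 g(10,2)=165 g(10,4)=110 g(10,6)=44 g(10,8)=10 g(10,10)=1
t=11: g(11,-1)=132 g(11,1)=297 g(11,3)=275 g(11,5)=154 g(11,7)=54 g(11,9)=11 g(11,11)=1
t=12: g(12,0)=429 g(12,2)=572 g(12,4)=429 g(12,6)=208 g(12,8)=65 g(12,10)=12 g(12,12)=1
t=13: g(13,-1)=429 g(13,1)=1001 g(13,3)=1001 g(13,5)=637 g(13,7)=273 g(13,9)=77 g(13,11)=13 g(13,13)=1
t=14: g(14,0)=1430 g(14,2)=2002 g(14,4)=1638 g(14,6)=910 g(14,8)=350 g(14,10)=90 g(14,12)=14 g(14,14)=1
t=15: g(15,-1)=1430 g(15,1)=3432 g(15,3)=3640 g(15,5)=2548 g(15,7)=1260 g(15,9)=440 g(15,11)=104 g(15,13)=15 g(15,15)=1
t=16: g(16,0)=4862 g(16,2)=7072 g(16,4)=6188 g(16,6)=3808 g(16,8)=1700 g(16,10)=544 g(16,12)=119 g(16,14)=16 g(16,16)=1
t=17: g(17,-1)=4862 g(17,1)=11934 g(17,3)=13260 g(17,5)=9996 g(17,7)=5508 g(17,9)=2244 g(17,11)=663 g(17,13)=135 g(17,15)=17 g(17,17)=1
t=18: g(18,0)=16796 g(18,2)=25194 g(18,4)=23256 g(18,6)=15504 g(18,8)=7752 g(18,10)=2907 g(18,12)=798 g(18,14)=152 g(18,16)=18 g(18,18)=1
t=19: g(19,-1)=16796 g(19,1)=41990 g(19,3)=48450 g(19,5)=38760 g(19,7)=23256 g(19,9)=10659 g(19,11)=3705 g(19,13)=950 g(19,15)=170 g(19,17)=19 g(19,19)=1
t=20: g(20,0)=58786 g(20,2)=90440 g(20,4)=87210 g(20,6)=62016 g(20,8)=33915 g(20,10)=14364 g(20,12)=4655 g(20,14)=1120 g(20,16)=189 g(20,18)=20 g(20,20)=1
t=21: g(21,-1)=58786 g(21,1)=149226 g(21,3)=177650 g(21,5)=149226 g(21,7)=95931 g(21,9)=48279 g(21,11)=19019 g(21,13)=5775 g(21,15)=1309 g(21,17)=209 g(21,19)=21 g(21,21)=1
t=22: g(22,0)=208012 g(22,2)=326876 g(22,4)=326876 g(22,6)=245157 g(22,8)=144210 g(22,10)=67298 g(22,12)=24794 g(22,14)=7084 g(22,16)=1518 g(22,18)=230 g(22,20)=22 g(22,22)=1
t=23: g(23,-1)=208012 g(23,1)=534888 g(23,3)=653752 g(23,5)=572033 g(23,7)=389367 g(23,9)=211508 g(23,11)=92092 g(23,13)=31878 g(23,15)=8602 g(23,17)=1748 g(23,19)=252 g(23,21)=23 g(23,23)=1
t=24: g(24,0)=742900 g(24,2)=1188640 g(24,4)=1225785 g(24,6)=961400 g(24,8)=600875 g(24,10)=303600 g(24,12)=123970 g(24,14)=40480 g(24,16)=10350 g(24,18)=2000 g(24,20)=275 g(24,22)=24 g(24,24)=1
t=25: g(25,-1)=742900 g(25,1)=1931540 g(25,3)=2414425 g(25,5)=2187185 g(25,7)=1562275 g(25,9)=904475 g(25,11)=427570 g(25,13)=164450 g(25,15)=50830 g(25,17)=12350 g(25,19)=2275 g(25,21)=299 g(25,23)=25 g(25,25)=1
t=26: g(26,0)=2674440 g(26,2)=4345965 g(26,4)=4601610 g(26,6)=3749460 g(26,8)=2466750 g(26,10)=1332045 g(26,12)=592020 g(26,14)=215280 g(26,16)=63180 g(26,18)=14625 g(26,20)=2574 g(26,22)=324 g(26,24)=26 g(26,26)=1
t=27: g(27,-1)=2674440 g(27,1)=7020405 g(27,3)=8947575 g(27,5)=8351070 g(27,7)=6216210 g(27,9)=3798795 g(27,11)=1924065 g(27,13)=807300 g(27,15)=278460 g(27,17)=77805 g(27,19)=17199 g(27,21)=2898 g(27,23)=350 g(27,25)=27 g(27,27)=1
t=28: g(28,0)=9694845 g(28,2)=15967980 g(28,4)=17298645 g(28,6)=14567280 g(28,8)=10015005 g(28,10)=5722860 g(28,12)=2731365 g(28,14)=1085760 g(28,16)=356265 g(28,18)=95004 g(28,20)=20097 g(28,22)=3248 g(28,24)=377 g(28,26)=28 g(28,28)=1
t=29: g(29,-1)=9694845 g(29,1)=25662825 g(29,3)=33266625 g(29,5)=31865925 g(29,7)=24582285 g(29,9)=15737865 g(29,11)=8454225 g(29,13)=3817125 g(29,15)=1442025 g(29,17)=451269 g(29,19)=115101 g(29,21)=23345 g(29,23)=3625 g(29,25)=405 g(29,27)=29 g(29,29)=1
t=30: g(30,0)=35357670 g(30,2)=58929450 g(30,4)=65132550 g(30,6)=56448210 g(30,8)=40320150 g(30,10)=24192090 g(30,12)=12271350 g(30,14)=5259150 g(30,16)=1893294 g(30,18)=566370 g(30,20)=138446 g(30,22)=26970 g(30,24)=4030 g(30,26)=434 g(30,28)=30 g(30,30)=1
Paths never hitting -2: Σ_s g(30,s) = 300540195
Paths hitting -2: 2^30 - 300540195 = 773201629
P = 773201629/1073741824 = 773201629/1073741824

Answer: 773201629/1073741824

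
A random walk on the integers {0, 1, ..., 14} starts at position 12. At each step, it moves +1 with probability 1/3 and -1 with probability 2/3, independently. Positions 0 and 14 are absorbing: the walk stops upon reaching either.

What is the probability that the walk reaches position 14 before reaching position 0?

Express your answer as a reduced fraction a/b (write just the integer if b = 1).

Answer: 1365/5461

Derivation:
Biased walk: p = 1/3, q = 2/3, r = q/p = 2
Gambler's ruin: P(hit 14 before 0 | start at 12) = (1 - r^a)/(1 - r^N)
r^12 = 4096; r^14 = 16384
P = (1 - 4096) / (1 - 16384) = -4095 / -16383 = 1365/5461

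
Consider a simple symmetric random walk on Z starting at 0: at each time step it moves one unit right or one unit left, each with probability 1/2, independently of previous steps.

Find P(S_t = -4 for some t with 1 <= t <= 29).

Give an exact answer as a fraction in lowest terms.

Count via complement. Let g(t,s) = #length-t paths at position s with S_1..S_t all ≠ -4.
g(t,s) = g(t-1,s-1) + g(t-1,s+1) for s ≠ -4; g(t,-4) = 0.
t=0: g(0,0)=1
t=1: g(1,-1)=1 g(1,1)=1
t=2: g(2,-2)=1 g(2,0)=2 g(2,2)=1
t=3: g(3,-3)=1 g(3,-1)=3 g(3,1)=3 g(3,3)=1
t=4: g(4,-2)=4 g(4,0)=6 g(4,2)=4 g(4,4)=1
t=5: g(5,-3)=4 g(5,-1)=10 g(5,1)=10 g(5,3)=5 g(5,5)=1
t=6: g(6,-2)=14 g(6,0)=20 g(6,2)=15 g(6,4)=6 g(6,6)=1
t=7: g(7,-3)=14 g(7,-1)=34 g(7,1)=35 g(7,3)=21 g(7,5)=7 g(7,7)=1
t=8: g(8,-2)=48 g(8,0)=69 g(8,2)=56 g(8,4)=28 g(8,6)=8 g(8,8)=1
t=9: g(9,-3)=48 g(9,-1)=117 g(9,1)=125 g(9,3)=84 g(9,5)=36 g(9,7)=9 g(9,9)=1
t=10: g(10,-2)=165 g(10,0)=242 g(10,2)=209 g(10,4)=120 g(10,6)=45 g(10,8)=10 g(10,10)=1
t=11: g(11,-3)=165 g(11,-1)=407 g(11,1)=451 g(11,3)=329 g(11,5)=165 g(11,7)=55 g(11,9)=11 g(11,11)=1
t=12: g(12,-2)=572 g(12,0)=858 g(12,2)=780 g(12,4)=494 g(12,6)=220 g(12,8)=66 g(12,10)=12 g(12,12)=1
t=13: g(13,-3)=572 g(13,-1)=1430 g(13,1)=1638 g(13,3)=1274 g(13,5)=714 g(13,7)=286 g(13,9)=78 g(13,11)=13 g(13,13)=1
t=14: g(14,-2)=2002 g(14,0)=3068 g(14,2)=2912 g(14,4)=1988 g(14,6)=1000 g(14,8)=364 g(14,10)=91 g(14,12)=14 g(14,14)=1
t=15: g(15,-3)=2002 g(15,-1)=5070 g(15,1)=5980 g(15,3)=4900 g(15,5)=2988 g(15,7)=1364 g(15,9)=455 g(15,11)=105 g(15,13)=15 g(15,15)=1
t=16: g(16,-2)=7072 g(16,0)=11050 g(16,2)=10880 g(16,4)=7888 g(16,6)=4352 g(16,8)=1819 g(16,10)=560 g(16,12)=120 g(16,14)=16 g(16,16)=1
t=17: g(17,-3)=7072 g(17,-1)=18122 g(17,1)=21930 g(17,3)=18768 g(17,5)=12240 g(17,7)=6171 g(17,9)=2379 g(17,11)=680 g(17,13)=136 g(17,15)=17 g(17,17)=1
t=18: g(18,-2)=25194 g(18,0)=40052 g(18,2)=40698 g(18,4)=31008 g(18,6)=18411 g(18,8)=8550 g(18,10)=3059 g(18,12)=816 g(18,14)=153 g(18,16)=18 g(18,18)=1
t=19: g(19,-3)=25194 g(19,-1)=65246 g(19,1)=80750 g(19,3)=71706 g(19,5)=49419 g(19,7)=26961 g(19,9)=11609 g(19,11)=3875 g(19,13)=969 g(19,15)=171 g(19,17)=19 g(19,19)=1
t=20: g(20,-2)=90440 g(20,0)=145996 g(20,2)=152456 g(20,4)=121125 g(20,6)=76380 g(20,8)=38570 g(20,10)=15484 g(20,12)=4844 g(20,14)=1140 g(20,16)=190 g(20,18)=20 g(20,20)=1
t=21: g(21,-3)=90440 g(21,-1)=236436 g(21,1)=298452 g(21,3)=273581 g(21,5)=197505 g(21,7)=114950 g(21,9)=54054 g(21,11)=20328 g(21,13)=5984 g(21,15)=1330 g(21,17)=210 g(21,19)=21 g(21,21)=1
t=22: g(22,-2)=326876 g(22,0)=534888 g(22,2)=572033 g(22,4)=471086 g(22,6)=312455 g(22,8)=169004 g(22,10)=74382 g(22,12)=26312 g(22,14)=7314 g(22,16)=1540 g(22,18)=231 g(22,20)=22 g(22,22)=1
t=23: g(23,-3)=326876 g(23,-1)=861764 g(23,1)=1106921 g(23,3)=1043119 g(23,5)=783541 g(23,7)=481459 g(23,9)=243386 g(23,11)=100694 g(23,13)=33626 g(23,15)=8854 g(23,17)=1771 g(23,19)=253 g(23,21)=23 g(23,23)=1
t=24: g(24,-2)=1188640 g(24,0)=1968685 g(24,2)=2150040 g(24,4)=1826660 g(24,6)=1265000 g(24,8)=724845 g(24,10)=344080 g(24,12)=134320 g(24,14)=42480 g(24,16)=10625 g(24,18)=2024 g(24,20)=276 g(24,22)=24 g(24,24)=1
t=25: g(25,-3)=1188640 g(25,-1)=3157325 g(25,1)=4118725 g(25,3)=3976700 g(25,5)=3091660 g(25,7)=1989845 g(25,9)=1068925 g(25,11)=478400 g(25,13)=176800 g(25,15)=53105 g(25,17)=12649 g(25,19)=2300 g(25,21)=300 g(25,23)=25 g(25,25)=1
t=26: g(26,-2)=4345965 g(26,0)=7276050 g(26,2)=8095425 g(26,4)=7068360 g(26,6)=5081505 g(26,8)=3058770 g(26,10)=1547325 g(26,12)=655200 g(26,14)=229905 g(26,16)=65754 g(26,18)=14949 g(26,20)=2600 g(26,22)=325 g(26,24)=26 g(26,26)=1
t=27: g(27,-3)=4345965 g(27,-1)=11622015 g(27,1)=15371475 g(27,3)=15163785 g(27,5)=12149865 g(27,7)=8140275 g(27,9)=4606095 g(27,11)=2202525 g(27,13)=885105 g(27,15)=295659 g(27,17)=80703 g(27,19)=17549 g(27,21)=2925 g(27,23)=351 g(27,25)=27 g(27,27)=1
t=28: g(28,-2)=15967980 g(28,0)=26993490 g(28,2)=30535260 g(28,4)=27313650 g(28,6)=20290140 g(28,8)=12746370 g(28,10)=6808620 g(28,12)=3087630 g(28,14)=1180764 g(28,16)=376362 g(28,18)=98252 g(28,20)=20474 g(28,22)=3276 g(28,24)=378 g(28,26)=28 g(28,28)=1
t=29: g(29,-3)=15967980 g(29,-1)=42961470 g(29,1)=57528750 g(29,3)=57848910 g(29,5)=47603790 g(29,7)=33036510 g(29,9)=19554990 g(29,11)=9896250 g(29,13)=4268394 g(29,15)=1557126 g(29,17)=474614 g(29,19)=118726 g(29,21)=23750 g(29,23)=3654 g(29,25)=406 g(29,27)=29 g(29,29)=1
Paths never hitting -4: Σ_s g(29,s) = 290845350
Paths hitting -4: 2^29 - 290845350 = 246025562
P = 246025562/536870912 = 123012781/268435456

Answer: 123012781/268435456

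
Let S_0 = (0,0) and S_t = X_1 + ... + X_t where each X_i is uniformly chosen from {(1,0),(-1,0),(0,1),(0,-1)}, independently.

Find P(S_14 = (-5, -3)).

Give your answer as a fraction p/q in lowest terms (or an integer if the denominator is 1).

Answer: 273273/67108864

Derivation:
Let h be the number of horizontal steps (so 14-h are vertical). To end at (-5,-3) need (h-5)/2 right-steps and ((14-h)-3)/2 up-steps.
Sum over h with 5 ≤ h ≤ 11, h ≡ 1 (mod 2), 14-h ≡ 1 (mod 2):
h=5: C(14,5)·C(5,0)·C(9,3) = 2002·1·84 = 168168
h=7: C(14,7)·C(7,1)·C(7,2) = 3432·7·21 = 504504
h=9: C(14,9)·C(9,2)·C(5,1) = 2002·36·5 = 360360
h=11: C(14,11)·C(11,3)·C(3,0) = 364·165·1 = 60060
Total favorable: 1093092
Total paths: 4^14 = 268435456
P = 1093092/268435456 = 273273/67108864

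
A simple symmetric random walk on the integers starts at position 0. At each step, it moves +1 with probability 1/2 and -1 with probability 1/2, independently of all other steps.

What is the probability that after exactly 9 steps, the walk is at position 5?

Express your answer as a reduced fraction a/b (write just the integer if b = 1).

Answer: 9/128

Derivation:
To reach position 5 after 9 steps: need 7 steps of +1 and 2 of -1.
Favorable paths: C(9,7) = 36
Total paths: 2^9 = 512
P = 36/512 = 9/128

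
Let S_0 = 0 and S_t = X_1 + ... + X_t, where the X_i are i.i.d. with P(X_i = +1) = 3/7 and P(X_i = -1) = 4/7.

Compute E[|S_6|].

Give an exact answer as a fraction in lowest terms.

S_6 takes values m ≡ 0 (mod 2) with |m| ≤ 6; P(S_6=m) = C(6,(6+m)/2) · (3/7)^((6+m)/2) · (4/7)^((6-m)/2).
Distribution: P(S=-6)=4096/117649, P(S=-4)=18432/117649, P(S=-2)=34560/117649, P(S=0)=34560/117649, P(S=2)=19440/117649, P(S=4)=5832/117649, P(S=6)=729/117649
E[|S_6|] = Σ_m |m|·P(S_6=m) = 234006/117649

Answer: 234006/117649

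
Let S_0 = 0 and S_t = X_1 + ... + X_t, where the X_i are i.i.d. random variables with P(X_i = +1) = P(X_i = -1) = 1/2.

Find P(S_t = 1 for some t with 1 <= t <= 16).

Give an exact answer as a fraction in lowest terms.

Count via complement. Let g(t,s) = #length-t paths at position s with S_1..S_t all ≠ 1.
g(t,s) = g(t-1,s-1) + g(t-1,s+1) for s ≠ 1; g(t,1) = 0.
t=0: g(0,0)=1
t=1: g(1,-1)=1
t=2: g(2,-2)=1 g(2,0)=1
t=3: g(3,-3)=1 g(3,-1)=2
t=4: g(4,-4)=1 g(4,-2)=3 g(4,0)=2
t=5: g(5,-5)=1 g(5,-3)=4 g(5,-1)=5
t=6: g(6,-6)=1 g(6,-4)=5 g(6,-2)=9 g(6,0)=5
t=7: g(7,-7)=1 g(7,-5)=6 g(7,-3)=14 g(7,-1)=14
t=8: g(8,-8)=1 g(8,-6)=7 g(8,-4)=20 g(8,-2)=28 g(8,0)=14
t=9: g(9,-9)=1 g(9,-7)=8 g(9,-5)=27 g(9,-3)=48 g(9,-1)=42
t=10: g(10,-10)=1 g(10,-8)=9 g(10,-6)=35 g(10,-4)=75 g(10,-2)=90 g(10,0)=42
t=11: g(11,-11)=1 g(11,-9)=10 g(11,-7)=44 g(11,-5)=110 g(11,-3)=165 g(11,-1)=132
t=12: g(12,-12)=1 g(12,-10)=11 g(12,-8)=54 g(12,-6)=154 g(12,-4)=275 g(12,-2)=297 g(12,0)=132
t=13: g(13,-13)=1 g(13,-11)=12 g(13,-9)=65 g(13,-7)=208 g(13,-5)=429 g(13,-3)=572 g(13,-1)=429
t=14: g(14,-14)=1 g(14,-12)=13 g(14,-10)=77 g(14,-8)=273 g(14,-6)=637 g(14,-4)=1001 g(14,-2)=1001 g(14,0)=429
t=15: g(15,-15)=1 g(15,-13)=14 g(15,-11)=90 g(15,-9)=350 g(15,-7)=910 g(15,-5)=1638 g(15,-3)=2002 g(15,-1)=1430
t=16: g(16,-16)=1 g(16,-14)=15 g(16,-12)=104 g(16,-10)=440 g(16,-8)=1260 g(16,-6)=2548 g(16,-4)=3640 g(16,-2)=3432 g(16,0)=1430
Paths never hitting 1: Σ_s g(16,s) = 12870
Paths hitting 1: 2^16 - 12870 = 52666
P = 52666/65536 = 26333/32768

Answer: 26333/32768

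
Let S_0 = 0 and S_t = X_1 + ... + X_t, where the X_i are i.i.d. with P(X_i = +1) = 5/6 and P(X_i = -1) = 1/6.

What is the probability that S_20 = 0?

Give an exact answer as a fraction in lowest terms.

To be at 0 after 20 steps: need exactly 10 steps of +1 and 10 of -1.
Number of such sequences: C(20,10) = 184756
Each has probability (5/6)^10 · (1/6)^10 = 9765625/3656158440062976
P = 184756 · 9765625/3656158440062976 = 451064453125/914039610015744

Answer: 451064453125/914039610015744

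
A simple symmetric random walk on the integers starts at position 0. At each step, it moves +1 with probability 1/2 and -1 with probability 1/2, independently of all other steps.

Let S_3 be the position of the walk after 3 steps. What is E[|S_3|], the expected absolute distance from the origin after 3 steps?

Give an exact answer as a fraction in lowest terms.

S_3 takes values m ≡ 1 (mod 2) with |m| ≤ 3; P(S_3=m) = C(3,(3+m)/2)/2^3.
Total paths: 2^3 = 8
Distribution: P(S=-3)=1/8, P(S=-1)=3/8, P(S=1)=3/8, P(S=3)=1/8
E[|S_3|] = Σ_m |m|·P(S_3=m) = 12/8 = 3/2

Answer: 3/2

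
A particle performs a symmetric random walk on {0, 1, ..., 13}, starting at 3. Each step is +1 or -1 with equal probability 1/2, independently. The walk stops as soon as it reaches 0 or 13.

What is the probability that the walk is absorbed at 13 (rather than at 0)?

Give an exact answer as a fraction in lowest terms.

Symmetric walk (p = 1/2): the harmonic-function argument gives P(hit 13 before 0 | start at 3) = a/N.
P = 3/13 = 3/13

Answer: 3/13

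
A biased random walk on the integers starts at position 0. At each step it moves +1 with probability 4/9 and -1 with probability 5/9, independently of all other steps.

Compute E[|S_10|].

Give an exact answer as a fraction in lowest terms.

S_10 takes values m ≡ 0 (mod 2) with |m| ≤ 10; P(S_10=m) = C(10,(10+m)/2) · (4/9)^((10+m)/2) · (5/9)^((10-m)/2).
Distribution: P(S=-10)=9765625/3486784401, P(S=-8)=78125000/3486784401, P(S=-6)=31250000/387420489, P(S=-4)=200000000/1162261467, P(S=-2)=280000000/1162261467, P(S=0)=89600000/387420489, P(S=2)=179200000/1162261467, P(S=4)=81920000/1162261467, P(S=6)=8192000/387420489, P(S=8)=13107200/3486784401, P(S=10)=1048576/3486784401
E[|S_10|] = Σ_m |m|·P(S_10=m) = 9106107610/3486784401

Answer: 9106107610/3486784401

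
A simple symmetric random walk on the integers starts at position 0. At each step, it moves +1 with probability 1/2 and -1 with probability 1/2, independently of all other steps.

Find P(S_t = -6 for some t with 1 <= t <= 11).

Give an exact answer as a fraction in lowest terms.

Count via complement. Let g(t,s) = #length-t paths at position s with S_1..S_t all ≠ -6.
g(t,s) = g(t-1,s-1) + g(t-1,s+1) for s ≠ -6; g(t,-6) = 0.
t=0: g(0,0)=1
t=1: g(1,-1)=1 g(1,1)=1
t=2: g(2,-2)=1 g(2,0)=2 g(2,2)=1
t=3: g(3,-3)=1 g(3,-1)=3 g(3,1)=3 g(3,3)=1
t=4: g(4,-4)=1 g(4,-2)=4 g(4,0)=6 g(4,2)=4 g(4,4)=1
t=5: g(5,-5)=1 g(5,-3)=5 g(5,-1)=10 g(5,1)=10 g(5,3)=5 g(5,5)=1
t=6: g(6,-4)=6 g(6,-2)=15 g(6,0)=20 g(6,2)=15 g(6,4)=6 g(6,6)=1
t=7: g(7,-5)=6 g(7,-3)=21 g(7,-1)=35 g(7,1)=35 g(7,3)=21 g(7,5)=7 g(7,7)=1
t=8: g(8,-4)=27 g(8,-2)=56 g(8,0)=70 g(8,2)=56 g(8,4)=28 g(8,6)=8 g(8,8)=1
t=9: g(9,-5)=27 g(9,-3)=83 g(9,-1)=126 g(9,1)=126 g(9,3)=84 g(9,5)=36 g(9,7)=9 g(9,9)=1
t=10: g(10,-4)=110 g(10,-2)=209 g(10,0)=252 g(10,2)=210 g(10,4)=120 g(10,6)=45 g(10,8)=10 g(10,10)=1
t=11: g(11,-5)=110 g(11,-3)=319 g(11,-1)=461 g(11,1)=462 g(11,3)=330 g(11,5)=165 g(11,7)=55 g(11,9)=11 g(11,11)=1
Paths never hitting -6: Σ_s g(11,s) = 1914
Paths hitting -6: 2^11 - 1914 = 134
P = 134/2048 = 67/1024

Answer: 67/1024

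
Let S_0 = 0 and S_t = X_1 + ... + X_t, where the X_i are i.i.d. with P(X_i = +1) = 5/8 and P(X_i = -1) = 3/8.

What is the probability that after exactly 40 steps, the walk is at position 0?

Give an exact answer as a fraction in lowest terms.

To be at 0 after 40 steps: need exactly 20 steps of +1 and 20 of -1.
Number of such sequences: C(40,20) = 137846528820
Each has probability (5/8)^20 · (3/8)^20 = 332525673007965087890625/1329227995784915872903807060280344576
P = 137846528820 · 332525673007965087890625/1329227995784915872903807060280344576 = 11459377441920588894367218017578125/332306998946228968225951765070086144

Answer: 11459377441920588894367218017578125/332306998946228968225951765070086144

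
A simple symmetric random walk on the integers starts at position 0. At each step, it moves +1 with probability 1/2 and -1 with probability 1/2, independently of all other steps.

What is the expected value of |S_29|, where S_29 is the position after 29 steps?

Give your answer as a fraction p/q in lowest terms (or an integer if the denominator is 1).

Answer: 145422675/33554432

Derivation:
S_29 takes values m ≡ 1 (mod 2) with |m| ≤ 29; P(S_29=m) = C(29,(29+m)/2)/2^29.
Total paths: 2^29 = 536870912
Distribution: P(S=-29)=1/536870912, P(S=-27)=29/536870912, P(S=-25)=406/536870912, P(S=-23)=3654/536870912, P(S=-21)=23751/536870912, P(S=-19)=118755/536870912, P(S=-17)=475020/536870912, P(S=-15)=1560780/536870912, P(S=-13)=4292145/536870912, P(S=-11)=10015005/536870912, P(S=-9)=20030010/536870912, P(S=-7)=34597290/536870912, P(S=-5)=51895935/536870912, P(S=-3)=67863915/536870912, P(S=-1)=77558760/536870912, P(S=1)=77558760/536870912, P(S=3)=67863915/536870912, P(S=5)=51895935/536870912, P(S=7)=34597290/536870912, P(S=9)=20030010/536870912, P(S=11)=10015005/536870912, P(S=13)=4292145/536870912, P(S=15)=1560780/536870912, P(S=17)=475020/536870912, P(S=19)=118755/536870912, P(S=21)=23751/536870912, P(S=23)=3654/536870912, P(S=25)=406/536870912, P(S=27)=29/536870912, P(S=29)=1/536870912
E[|S_29|] = Σ_m |m|·P(S_29=m) = 2326762800/536870912 = 145422675/33554432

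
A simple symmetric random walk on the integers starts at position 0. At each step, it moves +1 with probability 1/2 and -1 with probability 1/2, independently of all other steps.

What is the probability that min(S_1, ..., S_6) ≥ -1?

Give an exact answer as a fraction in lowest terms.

Answer: 35/64

Derivation:
Let f(t,s) = #length-t paths at position s with S_1..S_t all ≥ -1.
f(t,s) = f(t-1,s-1) + f(t-1,s+1) for s ≥ -1; f(t,s) = 0 for s < -1.
t=0: f(0,0)=1
t=1: f(1,-1)=1 f(1,1)=1
t=2: f(2,0)=2 f(2,2)=1
t=3: f(3,-1)=2 f(3,1)=3 f(3,3)=1
t=4: f(4,0)=5 f(4,2)=4 f(4,4)=1
t=5: f(5,-1)=5 f(5,1)=9 f(5,3)=5 f(5,5)=1
t=6: f(6,0)=14 f(6,2)=14 f(6,4)=6 f(6,6)=1
Σ_s f(6,s) = 35
P = 35/64 = 35/64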